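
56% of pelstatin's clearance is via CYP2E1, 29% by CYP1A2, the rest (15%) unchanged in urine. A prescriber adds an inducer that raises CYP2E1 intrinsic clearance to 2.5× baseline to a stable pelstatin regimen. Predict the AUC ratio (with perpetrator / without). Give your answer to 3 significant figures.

CYP2E1: 0.56 × 2.5 = 1.4
CYP1A2: 0.29 (unchanged)
Other: 0.15 (unchanged)
New clearance relative to baseline: 1.4 + 0.29 + 0.15 = 1.84.
AUC ratio = CL_old/CL_new = 1 / 1.84 = 0.543.

0.543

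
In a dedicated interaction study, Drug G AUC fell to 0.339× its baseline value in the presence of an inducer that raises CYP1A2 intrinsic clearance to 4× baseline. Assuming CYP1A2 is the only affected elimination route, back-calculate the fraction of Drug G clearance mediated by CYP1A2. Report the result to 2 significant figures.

0.65

Call the CYP1A2 fraction fm. After the interaction, CL_new/CL_old = fm × 4 + (1 − fm).
AUC ratio = 1 / (new CL fraction), so new CL fraction = 1 / 0.339 = 2.95.
fm × 4 + 1 − fm = 2.95  ⇒  fm × (4 − 1) = 1.95  ⇒  fm = 0.65.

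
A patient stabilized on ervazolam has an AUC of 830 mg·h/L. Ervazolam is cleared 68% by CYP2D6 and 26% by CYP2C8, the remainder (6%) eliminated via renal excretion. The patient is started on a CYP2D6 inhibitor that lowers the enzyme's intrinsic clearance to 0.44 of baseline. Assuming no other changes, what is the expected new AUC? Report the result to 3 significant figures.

The CYP2D6 pathway (68% of clearance) is reduced to 0.44× activity: 0.68 × 0.44 = 0.2992.
CYP2C8 (26%) and the residual 6% are unaffected.
CL_new/CL_old = 0.2992 + 0.26 + 0.06 = 0.6192.
New AUC = baseline ÷ relative clearance = 830 / 0.6192 = 1.34 × 10³ mg·h/L.

1.34 × 10³ mg·h/L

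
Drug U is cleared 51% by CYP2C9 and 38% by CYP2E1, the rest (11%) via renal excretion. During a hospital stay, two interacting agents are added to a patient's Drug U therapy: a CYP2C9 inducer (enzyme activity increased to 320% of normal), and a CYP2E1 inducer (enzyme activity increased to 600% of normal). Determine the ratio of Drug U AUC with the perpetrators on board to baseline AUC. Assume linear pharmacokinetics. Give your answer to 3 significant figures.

The CYP2C9 pathway (51% of clearance) rises to 3.2× activity: 0.51 × 3.2 = 1.632.
The CYP2E1 pathway (38% of clearance) increases to 6× activity: 0.38 × 6 = 2.28.
Non-CYP routes (11%) are unchanged.
CL_new/CL_old = 1.632 + 2.28 + 0.11 = 4.022.
AUC ∝ 1/CL: fold-change = 1 / 4.022 = 0.249.

0.249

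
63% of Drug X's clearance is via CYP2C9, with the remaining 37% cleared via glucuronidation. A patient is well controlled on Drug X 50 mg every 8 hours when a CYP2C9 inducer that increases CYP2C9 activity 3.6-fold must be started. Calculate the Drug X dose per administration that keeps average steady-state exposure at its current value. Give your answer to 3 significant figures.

132 mg

CYP2C9: 0.63 × 3.6 = 2.268
Other: 0.37 (unchanged)
Relative clearance = 2.268 + 0.37 = 2.638.
Exposure is unchanged when dose changes in proportion to clearance. New dose = 50 mg × 2.638 = 132 mg.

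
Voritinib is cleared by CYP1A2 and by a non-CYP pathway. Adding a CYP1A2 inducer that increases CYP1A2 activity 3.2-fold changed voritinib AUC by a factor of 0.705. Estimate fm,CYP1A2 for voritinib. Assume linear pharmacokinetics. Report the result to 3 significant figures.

Let x = fm,CYP1A2. Because AUC ∝ 1/CL, relative clearance rose to 1/0.705 = 1.418.
Only the CYP1A2 route changed, so 1.418 = x·3.2 + (1 − x), giving x = 0.190.

0.190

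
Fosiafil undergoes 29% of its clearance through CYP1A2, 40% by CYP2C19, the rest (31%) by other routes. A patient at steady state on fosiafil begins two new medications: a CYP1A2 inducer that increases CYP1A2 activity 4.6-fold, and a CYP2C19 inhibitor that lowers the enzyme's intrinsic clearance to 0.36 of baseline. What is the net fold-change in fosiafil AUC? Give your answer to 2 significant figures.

0.56

CYP1A2: 0.29 × 4.6 = 1.334
CYP2C19: 0.4 × 0.36 = 0.144
Other: 0.31 (unchanged)
CL_new/CL_old = 1.334 + 0.144 + 0.31 = 1.788.
Because AUC varies inversely with clearance, the combined effect is 1 / 1.788 = 0.56.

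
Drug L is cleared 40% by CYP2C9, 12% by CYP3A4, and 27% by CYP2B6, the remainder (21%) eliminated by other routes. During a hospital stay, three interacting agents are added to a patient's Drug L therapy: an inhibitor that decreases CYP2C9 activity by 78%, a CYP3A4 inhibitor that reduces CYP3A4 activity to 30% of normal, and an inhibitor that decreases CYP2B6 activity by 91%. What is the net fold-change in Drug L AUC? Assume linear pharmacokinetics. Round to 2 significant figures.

2.8

CYP2C9: 0.4 × 0.22 = 0.088
CYP3A4: 0.12 × 0.3 = 0.036
CYP2B6: 0.27 × 0.09 = 0.0243
Other: 0.21 (unchanged)
CL_new/CL_old = 0.088 + 0.036 + 0.0243 + 0.21 = 0.3583.
Net AUC ratio = 1 / 0.3583 = 2.8.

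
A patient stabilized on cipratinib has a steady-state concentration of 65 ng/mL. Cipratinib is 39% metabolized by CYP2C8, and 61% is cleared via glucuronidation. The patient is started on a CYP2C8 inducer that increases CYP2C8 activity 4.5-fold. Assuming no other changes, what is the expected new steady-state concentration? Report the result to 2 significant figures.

The CYP2C8 pathway (39% of clearance) increases to 4.5× activity: 0.39 × 4.5 = 1.755.
The remaining 61% of clearance is unaffected.
New clearance relative to baseline: 1.755 + 0.61 = 2.365.
With dosing unchanged, steady-state concentration scales as 1/CL: 65 / 2.365 = 27 ng/mL.

27 ng/mL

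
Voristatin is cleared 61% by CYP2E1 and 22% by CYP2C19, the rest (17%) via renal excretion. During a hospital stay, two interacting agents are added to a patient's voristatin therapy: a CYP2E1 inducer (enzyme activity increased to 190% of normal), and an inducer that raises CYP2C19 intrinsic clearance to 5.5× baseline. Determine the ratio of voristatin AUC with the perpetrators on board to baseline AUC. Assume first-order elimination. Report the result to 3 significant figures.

0.394

The CYP2E1 pathway (61% of clearance) increases to 1.9× activity: 0.61 × 1.9 = 1.159.
The CYP2C19 pathway (22% of clearance) is boosted to 5.5× activity: 0.22 × 5.5 = 1.21.
The remaining 17% of clearance is unaffected.
New clearance relative to baseline: 1.159 + 1.21 + 0.17 = 2.539.
Because AUC varies inversely with clearance, the combined effect is 1 / 2.539 = 0.394.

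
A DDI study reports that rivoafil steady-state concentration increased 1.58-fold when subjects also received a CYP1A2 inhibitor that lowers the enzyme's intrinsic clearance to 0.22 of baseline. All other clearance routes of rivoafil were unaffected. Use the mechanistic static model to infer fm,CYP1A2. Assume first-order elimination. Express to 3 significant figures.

0.471

CL'/CL = 1 / 1.58 = 0.6329
0.22·fm + (1 − fm) = 0.6329
fm = (0.6329 − 1) / (0.22 − 1) = 0.471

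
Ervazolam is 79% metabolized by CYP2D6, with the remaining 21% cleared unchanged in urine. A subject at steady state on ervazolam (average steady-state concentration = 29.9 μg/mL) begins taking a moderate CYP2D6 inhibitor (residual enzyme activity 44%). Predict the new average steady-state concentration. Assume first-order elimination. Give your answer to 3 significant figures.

CYP2D6: 0.79 × 0.44 = 0.3476
Other: 0.21 (unchanged)
New clearance relative to baseline: 0.3476 + 0.21 = 0.5576.
Average steady-state concentration ∝ 1/CL, so new value = 29.9 / 0.5576 = 53.6 μg/mL.

53.6 μg/mL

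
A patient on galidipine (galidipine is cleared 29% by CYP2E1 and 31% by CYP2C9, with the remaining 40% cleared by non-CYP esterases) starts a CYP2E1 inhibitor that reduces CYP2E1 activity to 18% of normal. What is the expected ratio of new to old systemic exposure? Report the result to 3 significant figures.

The CYP2E1 pathway (29% of clearance) drops to 0.18× activity: 0.29 × 0.18 = 0.0522.
CYP2C9 (31%) and the residual 40% are unaffected.
Relative clearance = 0.0522 + 0.31 + 0.4 = 0.7622.
Since systemic exposure ∝ 1/CL, the ratio is 1 / 0.7622 = 1.31.

1.31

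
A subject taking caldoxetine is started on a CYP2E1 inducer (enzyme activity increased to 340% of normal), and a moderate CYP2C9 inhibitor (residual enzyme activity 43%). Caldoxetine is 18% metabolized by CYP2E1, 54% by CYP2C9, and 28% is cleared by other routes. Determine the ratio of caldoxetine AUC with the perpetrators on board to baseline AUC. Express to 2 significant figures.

0.89

CYP2E1: 0.18 × 3.4 = 0.612
CYP2C9: 0.54 × 0.43 = 0.2322
Other: 0.28 (unchanged)
New clearance relative to baseline: 0.612 + 0.2322 + 0.28 = 1.1242.
AUC ∝ 1/CL: fold-change = 1 / 1.1242 = 0.89.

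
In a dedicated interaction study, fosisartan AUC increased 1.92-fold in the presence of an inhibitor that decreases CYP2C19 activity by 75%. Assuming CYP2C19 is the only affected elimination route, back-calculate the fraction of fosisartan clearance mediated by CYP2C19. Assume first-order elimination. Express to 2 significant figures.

CL'/CL = 1 / 1.92 = 0.5208
0.25·fm + (1 − fm) = 0.5208
fm = (0.5208 − 1) / (0.25 − 1) = 0.64

0.64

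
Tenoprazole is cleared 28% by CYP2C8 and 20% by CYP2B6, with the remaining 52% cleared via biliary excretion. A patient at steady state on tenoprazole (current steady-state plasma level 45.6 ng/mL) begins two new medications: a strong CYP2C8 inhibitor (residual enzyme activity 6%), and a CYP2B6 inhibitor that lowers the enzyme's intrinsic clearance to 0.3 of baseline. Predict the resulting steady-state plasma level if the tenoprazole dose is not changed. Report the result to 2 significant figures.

76 ng/mL

The CYP2C8 pathway (28% of clearance) drops to 0.06× activity: 0.28 × 0.06 = 0.0168.
The CYP2B6 pathway (20% of clearance) falls to 0.3× activity: 0.2 × 0.3 = 0.06.
The remaining 52% of clearance is unaffected.
Relative clearance = 0.0168 + 0.06 + 0.52 = 0.5968.
Steady-state plasma level ∝ 1/CL: new value = 45.6 / 0.5968 = 76 ng/mL.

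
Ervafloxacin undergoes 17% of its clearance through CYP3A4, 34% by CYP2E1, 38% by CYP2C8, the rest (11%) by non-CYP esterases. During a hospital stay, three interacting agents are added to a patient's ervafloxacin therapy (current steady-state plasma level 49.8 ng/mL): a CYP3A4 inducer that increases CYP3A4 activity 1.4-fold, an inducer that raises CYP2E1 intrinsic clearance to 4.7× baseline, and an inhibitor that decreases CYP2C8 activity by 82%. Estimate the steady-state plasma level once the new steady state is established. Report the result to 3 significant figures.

CYP3A4: 0.17 × 1.4 = 0.238
CYP2E1: 0.34 × 4.7 = 1.598
CYP2C8: 0.38 × 0.18 = 0.0684
Other: 0.11 (unchanged)
Relative clearance = 0.238 + 1.598 + 0.0684 + 0.11 = 2.0144.
New steady-state plasma level = 49.8 / 2.0144 = 24.7 ng/mL (concentration scales inversely with clearance).

24.7 ng/mL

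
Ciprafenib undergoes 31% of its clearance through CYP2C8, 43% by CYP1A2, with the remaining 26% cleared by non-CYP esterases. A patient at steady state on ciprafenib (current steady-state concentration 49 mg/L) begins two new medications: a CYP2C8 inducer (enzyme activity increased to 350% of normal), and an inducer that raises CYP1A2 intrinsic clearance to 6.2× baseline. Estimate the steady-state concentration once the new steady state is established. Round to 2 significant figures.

The CYP2C8 pathway (31% of clearance) rises to 3.5× activity: 0.31 × 3.5 = 1.085.
The CYP1A2 pathway (43% of clearance) rises to 6.2× activity: 0.43 × 6.2 = 2.666.
The remaining 26% of clearance is unaffected.
CL_new/CL_old = 1.085 + 2.666 + 0.26 = 4.011.
Steady-state concentration ∝ 1/CL: new value = 49 / 4.011 = 12 mg/L.

12 mg/L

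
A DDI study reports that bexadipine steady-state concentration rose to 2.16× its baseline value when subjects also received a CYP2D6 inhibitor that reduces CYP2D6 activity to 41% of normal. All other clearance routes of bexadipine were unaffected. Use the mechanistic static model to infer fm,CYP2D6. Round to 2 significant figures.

Let fm be the CYP2D6 fraction. New clearance relative to baseline = fm × 0.41 + (1 − fm).
Steady-state concentration ratio = 1 / (new CL fraction), so new CL fraction = 1 / 2.16 = 0.463.
fm × 0.41 + 1 − fm = 0.463  ⇒  fm × (0.41 − 1) = −0.537  ⇒  fm = 0.91.

0.91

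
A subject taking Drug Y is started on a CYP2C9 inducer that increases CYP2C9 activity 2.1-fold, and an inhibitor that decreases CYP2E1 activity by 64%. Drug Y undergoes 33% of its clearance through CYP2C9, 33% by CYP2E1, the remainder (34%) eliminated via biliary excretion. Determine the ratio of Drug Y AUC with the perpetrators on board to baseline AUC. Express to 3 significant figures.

The CYP2C9 pathway (33% of clearance) increases to 2.1× activity: 0.33 × 2.1 = 0.693.
The CYP2E1 pathway (33% of clearance) falls to 0.36× activity: 0.33 × 0.36 = 0.1188.
The remaining 34% of clearance is unaffected.
New clearance relative to baseline: 0.693 + 0.1188 + 0.34 = 1.1518.
AUC ∝ 1/CL: fold-change = 1 / 1.1518 = 0.868.

0.868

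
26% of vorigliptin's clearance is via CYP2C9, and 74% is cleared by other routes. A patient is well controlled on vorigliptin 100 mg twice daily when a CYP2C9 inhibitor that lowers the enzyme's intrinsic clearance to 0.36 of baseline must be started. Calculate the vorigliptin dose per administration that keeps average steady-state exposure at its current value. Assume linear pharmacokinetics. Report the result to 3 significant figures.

83.4 mg

The CYP2C9 pathway (26% of clearance) falls to 0.36× activity: 0.26 × 0.36 = 0.0936.
The remaining 74% of clearance is unaffected.
Relative clearance = 0.0936 + 0.74 = 0.8336.
Css,avg = (dose rate)/CL, so holding Css fixed requires dose ∝ CL: 100 × 0.8336 = 83.4 mg.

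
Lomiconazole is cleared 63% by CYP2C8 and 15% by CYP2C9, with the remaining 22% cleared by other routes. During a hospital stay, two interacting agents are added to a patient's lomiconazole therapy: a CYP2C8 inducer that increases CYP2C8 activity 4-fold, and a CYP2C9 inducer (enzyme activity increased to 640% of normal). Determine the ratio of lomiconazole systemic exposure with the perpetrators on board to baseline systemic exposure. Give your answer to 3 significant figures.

0.270

The CYP2C8 pathway (63% of clearance) rises to 4× activity: 0.63 × 4 = 2.52.
The CYP2C9 pathway (15% of clearance) rises to 6.4× activity: 0.15 × 6.4 = 0.96.
Non-CYP routes (22%) are unchanged.
Relative clearance = 2.52 + 0.96 + 0.22 = 3.7.
Net systemic exposure ratio = 1 / 3.7 = 0.270.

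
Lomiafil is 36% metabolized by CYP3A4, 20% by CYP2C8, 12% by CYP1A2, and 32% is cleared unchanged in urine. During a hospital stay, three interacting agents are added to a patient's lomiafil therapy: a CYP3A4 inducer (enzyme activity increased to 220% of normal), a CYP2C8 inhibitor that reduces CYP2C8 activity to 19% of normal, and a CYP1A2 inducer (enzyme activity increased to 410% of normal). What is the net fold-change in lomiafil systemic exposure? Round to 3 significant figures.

CYP3A4: 0.36 × 2.2 = 0.792
CYP2C8: 0.2 × 0.19 = 0.038
CYP1A2: 0.12 × 4.1 = 0.492
Other: 0.32 (unchanged)
New clearance relative to baseline: 0.792 + 0.038 + 0.492 + 0.32 = 1.642.
Because systemic exposure varies inversely with clearance, the combined effect is 1 / 1.642 = 0.609.

0.609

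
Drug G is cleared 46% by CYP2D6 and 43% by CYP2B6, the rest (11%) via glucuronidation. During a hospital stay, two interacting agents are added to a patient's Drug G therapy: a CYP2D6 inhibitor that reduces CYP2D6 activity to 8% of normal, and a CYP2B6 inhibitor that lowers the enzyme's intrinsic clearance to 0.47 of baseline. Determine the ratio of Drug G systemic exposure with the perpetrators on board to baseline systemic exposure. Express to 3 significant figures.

2.87

The CYP2D6 pathway (46% of clearance) is reduced to 0.08× activity: 0.46 × 0.08 = 0.0368.
The CYP2B6 pathway (43% of clearance) is reduced to 0.47× activity: 0.43 × 0.47 = 0.2021.
Non-CYP routes (11%) are unchanged.
CL_new/CL_old = 0.0368 + 0.2021 + 0.11 = 0.3489.
Net systemic exposure ratio = 1 / 0.3489 = 2.87.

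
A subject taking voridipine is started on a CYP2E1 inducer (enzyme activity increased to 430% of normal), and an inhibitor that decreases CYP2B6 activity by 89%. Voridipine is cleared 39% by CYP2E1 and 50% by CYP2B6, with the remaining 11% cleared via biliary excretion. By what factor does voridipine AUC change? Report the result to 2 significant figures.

0.54

The CYP2E1 pathway (39% of clearance) is boosted to 4.3× activity: 0.39 × 4.3 = 1.677.
The CYP2B6 pathway (50% of clearance) drops to 0.11× activity: 0.5 × 0.11 = 0.055.
Non-CYP routes (11%) are unchanged.
Relative clearance = 1.677 + 0.055 + 0.11 = 1.842.
Because AUC varies inversely with clearance, the combined effect is 1 / 1.842 = 0.54.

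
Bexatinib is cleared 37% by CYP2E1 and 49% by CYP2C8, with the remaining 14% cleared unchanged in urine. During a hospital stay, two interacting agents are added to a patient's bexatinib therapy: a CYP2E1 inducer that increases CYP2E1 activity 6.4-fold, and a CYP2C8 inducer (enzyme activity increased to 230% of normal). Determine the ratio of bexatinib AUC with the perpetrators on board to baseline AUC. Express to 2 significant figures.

The CYP2E1 pathway (37% of clearance) increases to 6.4× activity: 0.37 × 6.4 = 2.368.
The CYP2C8 pathway (49% of clearance) is boosted to 2.3× activity: 0.49 × 2.3 = 1.127.
Non-CYP routes (14%) are unchanged.
CL_new/CL_old = 2.368 + 1.127 + 0.14 = 3.635.
AUC ∝ 1/CL: fold-change = 1 / 3.635 = 0.28.

0.28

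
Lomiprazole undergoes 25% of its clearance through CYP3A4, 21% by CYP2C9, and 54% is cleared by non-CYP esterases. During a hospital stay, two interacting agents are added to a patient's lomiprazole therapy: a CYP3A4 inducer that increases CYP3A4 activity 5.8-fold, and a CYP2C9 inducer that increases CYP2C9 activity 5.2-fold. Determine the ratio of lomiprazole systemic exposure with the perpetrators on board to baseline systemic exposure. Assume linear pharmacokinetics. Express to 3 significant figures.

The CYP3A4 pathway (25% of clearance) increases to 5.8× activity: 0.25 × 5.8 = 1.45.
The CYP2C9 pathway (21% of clearance) increases to 5.2× activity: 0.21 × 5.2 = 1.092.
The remaining 54% of clearance is unaffected.
Relative clearance = 1.45 + 1.092 + 0.54 = 3.082.
Because systemic exposure varies inversely with clearance, the combined effect is 1 / 3.082 = 0.324.

0.324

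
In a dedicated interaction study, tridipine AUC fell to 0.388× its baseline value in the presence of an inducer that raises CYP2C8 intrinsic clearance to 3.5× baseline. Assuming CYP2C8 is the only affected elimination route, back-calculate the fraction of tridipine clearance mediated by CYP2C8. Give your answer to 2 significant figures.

0.63

Call the CYP2C8 fraction fm. After the interaction, CL_new/CL_old = fm × 3.5 + (1 − fm).
AUC ratio = 1 / (new CL fraction), so new CL fraction = 1 / 0.388 = 2.577.
fm × 3.5 + 1 − fm = 2.577  ⇒  fm × (3.5 − 1) = 1.577  ⇒  fm = 0.63.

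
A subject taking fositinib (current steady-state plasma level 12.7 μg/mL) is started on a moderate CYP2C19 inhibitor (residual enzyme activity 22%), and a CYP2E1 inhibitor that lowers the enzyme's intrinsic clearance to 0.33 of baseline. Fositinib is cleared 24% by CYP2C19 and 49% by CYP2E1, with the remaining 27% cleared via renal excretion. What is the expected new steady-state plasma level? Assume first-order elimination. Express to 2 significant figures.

26 μg/mL

The CYP2C19 pathway (24% of clearance) drops to 0.22× activity: 0.24 × 0.22 = 0.0528.
The CYP2E1 pathway (49% of clearance) falls to 0.33× activity: 0.49 × 0.33 = 0.1617.
The remaining 27% of clearance is unaffected.
Relative clearance = 0.0528 + 0.1617 + 0.27 = 0.4845.
New steady-state plasma level = 12.7 / 0.4845 = 26 μg/mL (concentration scales inversely with clearance).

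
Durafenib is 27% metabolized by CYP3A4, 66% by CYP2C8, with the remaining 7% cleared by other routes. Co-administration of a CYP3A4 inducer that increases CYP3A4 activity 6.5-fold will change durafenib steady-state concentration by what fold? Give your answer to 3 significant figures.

0.402

The CYP3A4 pathway (27% of clearance) rises to 6.5× activity: 0.27 × 6.5 = 1.755.
CYP2C8 (66%) and the residual 7% are unaffected.
Relative clearance = 1.755 + 0.66 + 0.07 = 2.485.
Steady-state concentration ratio = CL_old/CL_new = 1 / 2.485 = 0.402.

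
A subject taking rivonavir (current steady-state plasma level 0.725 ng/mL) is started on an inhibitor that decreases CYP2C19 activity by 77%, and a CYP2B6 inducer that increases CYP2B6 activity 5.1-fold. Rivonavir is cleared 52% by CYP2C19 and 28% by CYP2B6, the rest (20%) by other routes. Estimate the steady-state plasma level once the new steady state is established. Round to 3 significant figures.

The CYP2C19 pathway (52% of clearance) falls to 0.23× activity: 0.52 × 0.23 = 0.1196.
The CYP2B6 pathway (28% of clearance) rises to 5.1× activity: 0.28 × 5.1 = 1.428.
Non-CYP routes (20%) are unchanged.
Relative clearance = 0.1196 + 1.428 + 0.2 = 1.7476.
Dividing the baseline by the relative clearance: 0.725 / 1.7476 = 0.415 ng/mL.

0.415 ng/mL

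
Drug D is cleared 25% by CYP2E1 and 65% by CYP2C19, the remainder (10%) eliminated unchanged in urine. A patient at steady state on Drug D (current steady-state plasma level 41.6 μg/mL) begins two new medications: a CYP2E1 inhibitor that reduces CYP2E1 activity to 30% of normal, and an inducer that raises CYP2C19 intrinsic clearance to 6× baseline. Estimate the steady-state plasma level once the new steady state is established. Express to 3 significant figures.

The CYP2E1 pathway (25% of clearance) drops to 0.3× activity: 0.25 × 0.3 = 0.075.
The CYP2C19 pathway (65% of clearance) increases to 6× activity: 0.65 × 6 = 3.9.
The remaining 10% of clearance is unaffected.
Relative clearance = 0.075 + 3.9 + 0.1 = 4.075.
Steady-state plasma level ∝ 1/CL: new value = 41.6 / 4.075 = 10.2 μg/mL.

10.2 μg/mL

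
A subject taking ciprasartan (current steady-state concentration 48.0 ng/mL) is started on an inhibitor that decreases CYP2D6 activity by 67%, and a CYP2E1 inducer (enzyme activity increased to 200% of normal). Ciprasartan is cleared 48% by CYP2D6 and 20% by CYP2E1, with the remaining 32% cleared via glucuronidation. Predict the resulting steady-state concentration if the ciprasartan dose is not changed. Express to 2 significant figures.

The CYP2D6 pathway (48% of clearance) is reduced to 0.33× activity: 0.48 × 0.33 = 0.1584.
The CYP2E1 pathway (20% of clearance) increases to 2× activity: 0.2 × 2 = 0.4.
Non-CYP routes (32%) are unchanged.
New clearance relative to baseline: 0.1584 + 0.4 + 0.32 = 0.8784.
Steady-state concentration ∝ 1/CL: new value = 48.0 / 0.8784 = 55 ng/mL.

55 ng/mL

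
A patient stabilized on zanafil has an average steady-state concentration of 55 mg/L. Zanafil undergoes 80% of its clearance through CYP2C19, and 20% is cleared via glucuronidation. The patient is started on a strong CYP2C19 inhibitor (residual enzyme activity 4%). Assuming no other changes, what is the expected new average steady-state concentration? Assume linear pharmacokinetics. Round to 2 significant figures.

2.4 × 10² mg/L

The CYP2C19 pathway (80% of clearance) is reduced to 0.04× activity: 0.8 × 0.04 = 0.032.
The remaining 20% of clearance is unaffected.
CL_new/CL_old = 0.032 + 0.2 = 0.232.
New average steady-state concentration = baseline ÷ relative clearance = 55 / 0.232 = 2.4 × 10² mg/L.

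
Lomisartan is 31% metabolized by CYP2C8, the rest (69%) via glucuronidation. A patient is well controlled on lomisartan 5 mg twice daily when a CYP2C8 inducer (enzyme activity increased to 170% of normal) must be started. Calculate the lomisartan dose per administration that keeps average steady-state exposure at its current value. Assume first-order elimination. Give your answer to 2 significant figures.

The CYP2C8 pathway (31% of clearance) is boosted to 1.7× activity: 0.31 × 1.7 = 0.527.
Non-CYP routes (69%) are unchanged.
New clearance relative to baseline: 0.527 + 0.69 = 1.217.
Css,avg = (dose rate)/CL, so holding Css fixed requires dose ∝ CL: 5 × 1.217 = 6.1 mg.

6.1 mg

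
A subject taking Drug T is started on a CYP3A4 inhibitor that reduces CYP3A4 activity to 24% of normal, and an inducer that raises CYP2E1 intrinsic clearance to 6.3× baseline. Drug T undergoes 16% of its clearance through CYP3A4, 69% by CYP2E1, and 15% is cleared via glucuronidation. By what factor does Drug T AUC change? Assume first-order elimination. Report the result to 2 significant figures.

The CYP3A4 pathway (16% of clearance) falls to 0.24× activity: 0.16 × 0.24 = 0.0384.
The CYP2E1 pathway (69% of clearance) rises to 6.3× activity: 0.69 × 6.3 = 4.347.
The remaining 15% of clearance is unaffected.
Relative clearance = 0.0384 + 4.347 + 0.15 = 4.5354.
Because AUC varies inversely with clearance, the combined effect is 1 / 4.5354 = 0.22.

0.22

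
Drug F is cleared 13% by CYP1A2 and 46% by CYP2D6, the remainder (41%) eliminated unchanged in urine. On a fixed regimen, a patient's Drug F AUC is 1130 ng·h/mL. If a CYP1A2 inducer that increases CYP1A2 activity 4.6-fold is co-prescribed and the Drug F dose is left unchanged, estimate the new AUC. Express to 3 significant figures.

The CYP1A2 pathway (13% of clearance) increases to 4.6× activity: 0.13 × 4.6 = 0.598.
CYP2D6 (46%) and the residual 41% are unaffected.
CL_new/CL_old = 0.598 + 0.46 + 0.41 = 1.468.
AUC ∝ 1/CL, so new value = 1130 / 1.468 = 770 ng·h/mL.

770 ng·h/mL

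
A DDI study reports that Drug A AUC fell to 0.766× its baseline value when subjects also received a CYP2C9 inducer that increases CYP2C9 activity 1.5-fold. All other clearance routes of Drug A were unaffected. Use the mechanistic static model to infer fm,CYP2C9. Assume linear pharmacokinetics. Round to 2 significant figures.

0.61

CL'/CL = 1 / 0.766 = 1.305
1.5·fm + (1 − fm) = 1.305
fm = (1.305 − 1) / (1.5 − 1) = 0.61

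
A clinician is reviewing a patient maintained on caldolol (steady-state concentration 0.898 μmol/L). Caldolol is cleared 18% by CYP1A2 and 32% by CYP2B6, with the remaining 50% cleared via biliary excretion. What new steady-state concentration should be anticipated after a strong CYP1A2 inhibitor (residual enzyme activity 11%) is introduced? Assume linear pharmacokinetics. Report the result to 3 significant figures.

1.07 μmol/L

The CYP1A2 pathway (18% of clearance) falls to 0.11× activity: 0.18 × 0.11 = 0.0198.
CYP2B6 (32%) and the residual 50% are unaffected.
Relative clearance = 0.0198 + 0.32 + 0.5 = 0.8398.
Steady-state concentration ∝ 1/CL, so new value = 0.898 / 0.8398 = 1.07 μmol/L.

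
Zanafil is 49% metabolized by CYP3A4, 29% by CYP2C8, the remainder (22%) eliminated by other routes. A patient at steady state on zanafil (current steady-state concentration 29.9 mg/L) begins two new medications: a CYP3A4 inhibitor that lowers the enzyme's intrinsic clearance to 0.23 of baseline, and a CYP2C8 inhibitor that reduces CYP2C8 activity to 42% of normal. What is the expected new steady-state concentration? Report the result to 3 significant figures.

65.8 mg/L

The CYP3A4 pathway (49% of clearance) is reduced to 0.23× activity: 0.49 × 0.23 = 0.1127.
The CYP2C8 pathway (29% of clearance) drops to 0.42× activity: 0.29 × 0.42 = 0.1218.
The remaining 22% of clearance is unaffected.
New clearance relative to baseline: 0.1127 + 0.1218 + 0.22 = 0.4545.
Steady-state concentration ∝ 1/CL: new value = 29.9 / 0.4545 = 65.8 mg/L.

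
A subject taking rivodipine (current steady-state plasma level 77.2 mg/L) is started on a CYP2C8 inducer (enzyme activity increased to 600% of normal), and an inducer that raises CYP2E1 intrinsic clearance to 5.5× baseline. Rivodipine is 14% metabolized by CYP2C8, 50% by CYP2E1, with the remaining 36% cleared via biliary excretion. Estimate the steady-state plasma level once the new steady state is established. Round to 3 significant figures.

19.5 mg/L

CYP2C8: 0.14 × 6 = 0.84
CYP2E1: 0.5 × 5.5 = 2.75
Other: 0.36 (unchanged)
CL_new/CL_old = 0.84 + 2.75 + 0.36 = 3.95.
New steady-state plasma level = 77.2 / 3.95 = 19.5 mg/L (concentration scales inversely with clearance).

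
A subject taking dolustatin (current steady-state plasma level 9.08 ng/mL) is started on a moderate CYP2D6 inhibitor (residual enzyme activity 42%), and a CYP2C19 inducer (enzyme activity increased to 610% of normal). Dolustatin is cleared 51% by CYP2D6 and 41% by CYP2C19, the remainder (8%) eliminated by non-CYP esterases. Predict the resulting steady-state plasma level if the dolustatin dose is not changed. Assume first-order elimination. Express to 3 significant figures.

3.25 ng/mL

The CYP2D6 pathway (51% of clearance) is reduced to 0.42× activity: 0.51 × 0.42 = 0.2142.
The CYP2C19 pathway (41% of clearance) is boosted to 6.1× activity: 0.41 × 6.1 = 2.501.
Non-CYP routes (8%) are unchanged.
CL_new/CL_old = 0.2142 + 2.501 + 0.08 = 2.7952.
New steady-state plasma level = 9.08 / 2.7952 = 3.25 ng/mL (concentration scales inversely with clearance).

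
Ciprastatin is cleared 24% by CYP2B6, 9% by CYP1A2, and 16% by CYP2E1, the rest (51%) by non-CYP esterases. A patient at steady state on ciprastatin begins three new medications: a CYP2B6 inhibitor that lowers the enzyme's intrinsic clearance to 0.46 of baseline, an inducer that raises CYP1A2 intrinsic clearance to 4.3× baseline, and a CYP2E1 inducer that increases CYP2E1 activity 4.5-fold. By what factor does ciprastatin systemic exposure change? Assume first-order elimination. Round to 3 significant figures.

CYP2B6: 0.24 × 0.46 = 0.1104
CYP1A2: 0.09 × 4.3 = 0.387
CYP2E1: 0.16 × 4.5 = 0.72
Other: 0.51 (unchanged)
New clearance relative to baseline: 0.1104 + 0.387 + 0.72 + 0.51 = 1.7274.
Systemic exposure ∝ 1/CL: fold-change = 1 / 1.7274 = 0.579.

0.579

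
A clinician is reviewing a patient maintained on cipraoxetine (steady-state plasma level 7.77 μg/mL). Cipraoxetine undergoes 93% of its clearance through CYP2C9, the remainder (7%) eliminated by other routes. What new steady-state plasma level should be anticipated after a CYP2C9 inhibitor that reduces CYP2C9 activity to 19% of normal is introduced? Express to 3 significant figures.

CYP2C9: 0.93 × 0.19 = 0.1767
Other: 0.07 (unchanged)
Relative clearance = 0.1767 + 0.07 = 0.2467.
New steady-state plasma level = baseline ÷ relative clearance = 7.77 / 0.2467 = 31.5 μg/mL.

31.5 μg/mL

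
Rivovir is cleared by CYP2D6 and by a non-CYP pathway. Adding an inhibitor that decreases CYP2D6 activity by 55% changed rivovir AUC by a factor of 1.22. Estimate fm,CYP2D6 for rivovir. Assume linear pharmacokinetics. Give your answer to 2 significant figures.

Call the CYP2D6 fraction fm. After the interaction, CL_new/CL_old = fm × 0.45 + (1 − fm).
AUC ratio = 1 / (new CL fraction), so new CL fraction = 1 / 1.22 = 0.8197.
fm × 0.45 + 1 − fm = 0.8197  ⇒  fm × (0.45 − 1) = −0.1803  ⇒  fm = 0.33.

0.33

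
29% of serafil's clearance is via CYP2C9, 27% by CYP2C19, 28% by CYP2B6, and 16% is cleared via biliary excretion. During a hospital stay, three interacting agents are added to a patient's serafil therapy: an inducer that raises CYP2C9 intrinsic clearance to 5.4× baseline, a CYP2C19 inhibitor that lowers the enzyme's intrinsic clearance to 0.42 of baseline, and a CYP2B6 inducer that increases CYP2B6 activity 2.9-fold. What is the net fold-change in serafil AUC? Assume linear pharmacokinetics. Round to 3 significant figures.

The CYP2C9 pathway (29% of clearance) rises to 5.4× activity: 0.29 × 5.4 = 1.566.
The CYP2C19 pathway (27% of clearance) is reduced to 0.42× activity: 0.27 × 0.42 = 0.1134.
The CYP2B6 pathway (28% of clearance) increases to 2.9× activity: 0.28 × 2.9 = 0.812.
Non-CYP routes (16%) are unchanged.
CL_new/CL_old = 1.566 + 0.1134 + 0.812 + 0.16 = 2.6514.
Because AUC varies inversely with clearance, the combined effect is 1 / 2.6514 = 0.377.

0.377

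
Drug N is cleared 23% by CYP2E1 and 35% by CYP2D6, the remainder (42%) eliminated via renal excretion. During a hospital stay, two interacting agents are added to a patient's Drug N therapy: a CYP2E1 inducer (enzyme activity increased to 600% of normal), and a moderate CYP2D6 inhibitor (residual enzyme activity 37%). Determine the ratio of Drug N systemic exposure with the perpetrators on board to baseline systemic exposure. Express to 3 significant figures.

The CYP2E1 pathway (23% of clearance) increases to 6× activity: 0.23 × 6 = 1.38.
The CYP2D6 pathway (35% of clearance) drops to 0.37× activity: 0.35 × 0.37 = 0.1295.
Non-CYP routes (42%) are unchanged.
CL_new/CL_old = 1.38 + 0.1295 + 0.42 = 1.9295.
Systemic exposure ∝ 1/CL: fold-change = 1 / 1.9295 = 0.518.

0.518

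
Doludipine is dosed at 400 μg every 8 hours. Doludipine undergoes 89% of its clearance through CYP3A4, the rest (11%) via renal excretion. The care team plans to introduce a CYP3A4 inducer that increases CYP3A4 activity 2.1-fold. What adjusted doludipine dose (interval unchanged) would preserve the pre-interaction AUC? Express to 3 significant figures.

The CYP3A4 pathway (89% of clearance) is boosted to 2.1× activity: 0.89 × 2.1 = 1.869.
Non-CYP routes (11%) are unchanged.
Relative clearance = 1.869 + 0.11 = 1.979.
To maintain the same steady-state level, dose must scale with clearance: new dose = 400 × 1.979 = 792 μg.

792 μg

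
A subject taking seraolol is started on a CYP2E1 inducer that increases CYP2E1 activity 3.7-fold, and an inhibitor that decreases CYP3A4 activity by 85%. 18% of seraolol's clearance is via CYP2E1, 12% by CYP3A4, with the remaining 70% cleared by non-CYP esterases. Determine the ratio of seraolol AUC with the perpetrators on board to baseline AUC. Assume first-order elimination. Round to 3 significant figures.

0.723

The CYP2E1 pathway (18% of clearance) rises to 3.7× activity: 0.18 × 3.7 = 0.666.
The CYP3A4 pathway (12% of clearance) falls to 0.15× activity: 0.12 × 0.15 = 0.018.
The remaining 70% of clearance is unaffected.
Relative clearance = 0.666 + 0.018 + 0.7 = 1.384.
AUC ∝ 1/CL: fold-change = 1 / 1.384 = 0.723.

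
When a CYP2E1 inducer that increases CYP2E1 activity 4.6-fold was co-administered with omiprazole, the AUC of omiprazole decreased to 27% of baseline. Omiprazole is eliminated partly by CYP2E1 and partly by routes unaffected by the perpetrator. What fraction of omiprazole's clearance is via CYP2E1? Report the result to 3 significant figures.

Write x for the fraction cleared via CYP2E1. The observed AUC change means clearance rose to 1/0.270 = 3.704 of baseline.
Setting x·4.6 + (1 − x) = 3.704 and solving: x = (3.704 − 1)/(4.6 − 1) = 0.751.

0.751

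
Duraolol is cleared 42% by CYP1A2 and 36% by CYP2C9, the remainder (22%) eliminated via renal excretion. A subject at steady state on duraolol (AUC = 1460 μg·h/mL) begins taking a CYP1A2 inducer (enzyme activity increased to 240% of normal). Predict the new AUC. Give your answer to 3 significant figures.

919 μg·h/mL

The CYP1A2 pathway (42% of clearance) is boosted to 2.4× activity: 0.42 × 2.4 = 1.008.
CYP2C9 (36%) and the residual 22% are unaffected.
CL_new/CL_old = 1.008 + 0.36 + 0.22 = 1.588.
New AUC = baseline ÷ relative clearance = 1460 / 1.588 = 919 μg·h/mL.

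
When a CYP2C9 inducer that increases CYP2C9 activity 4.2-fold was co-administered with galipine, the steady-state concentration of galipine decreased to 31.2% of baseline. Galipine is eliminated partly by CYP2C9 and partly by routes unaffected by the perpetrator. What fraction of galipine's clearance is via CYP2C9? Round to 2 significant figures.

0.69

Let x = fm,CYP2C9. Because steady-state concentration ∝ 1/CL, relative clearance rose to 1/0.312 = 3.205.
Only the CYP2C9 route changed, so 3.205 = x·4.2 + (1 − x), giving x = 0.69.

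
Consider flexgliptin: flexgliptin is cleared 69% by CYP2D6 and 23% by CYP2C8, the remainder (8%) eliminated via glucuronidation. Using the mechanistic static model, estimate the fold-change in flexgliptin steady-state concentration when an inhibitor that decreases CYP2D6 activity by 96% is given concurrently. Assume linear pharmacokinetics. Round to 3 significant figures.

CYP2D6: 0.69 × 0.04 = 0.0276
CYP2C8: 0.23 (unchanged)
Other: 0.08 (unchanged)
CL_new/CL_old = 0.0276 + 0.23 + 0.08 = 0.3376.
Since steady-state concentration ∝ 1/CL, the ratio is 1 / 0.3376 = 2.96.

2.96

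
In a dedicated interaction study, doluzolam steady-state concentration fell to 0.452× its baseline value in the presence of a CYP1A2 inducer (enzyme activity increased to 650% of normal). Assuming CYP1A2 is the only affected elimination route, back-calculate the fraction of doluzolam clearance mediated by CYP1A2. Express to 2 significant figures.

CL'/CL = 1 / 0.452 = 2.212
6.5·fm + (1 − fm) = 2.212
fm = (2.212 − 1) / (6.5 − 1) = 0.22

0.22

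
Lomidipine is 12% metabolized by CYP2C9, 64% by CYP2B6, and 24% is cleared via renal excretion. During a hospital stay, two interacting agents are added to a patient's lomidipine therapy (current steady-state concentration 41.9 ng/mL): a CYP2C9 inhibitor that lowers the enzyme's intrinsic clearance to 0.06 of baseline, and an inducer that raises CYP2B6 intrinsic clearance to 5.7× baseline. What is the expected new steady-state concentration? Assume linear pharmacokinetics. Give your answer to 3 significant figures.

The CYP2C9 pathway (12% of clearance) falls to 0.06× activity: 0.12 × 0.06 = 0.0072.
The CYP2B6 pathway (64% of clearance) increases to 5.7× activity: 0.64 × 5.7 = 3.648.
The remaining 24% of clearance is unaffected.
CL_new/CL_old = 0.0072 + 3.648 + 0.24 = 3.8952.
Dividing the baseline by the relative clearance: 41.9 / 3.8952 = 10.8 ng/mL.

10.8 ng/mL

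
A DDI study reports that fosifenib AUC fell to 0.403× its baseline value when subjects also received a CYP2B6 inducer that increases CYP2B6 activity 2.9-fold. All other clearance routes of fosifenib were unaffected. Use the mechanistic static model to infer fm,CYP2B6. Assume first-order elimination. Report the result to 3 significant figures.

0.780

CL'/CL = 1 / 0.403 = 2.481
2.9·fm + (1 − fm) = 2.481
fm = (2.481 − 1) / (2.9 − 1) = 0.780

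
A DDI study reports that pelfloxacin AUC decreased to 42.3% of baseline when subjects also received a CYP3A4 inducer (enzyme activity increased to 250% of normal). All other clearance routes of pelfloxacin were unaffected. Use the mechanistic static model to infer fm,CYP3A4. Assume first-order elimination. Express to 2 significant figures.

0.91

Let x = fm,CYP3A4. Because AUC ∝ 1/CL, relative clearance rose to 1/0.423 = 2.364.
Setting x·2.5 + (1 − x) = 2.364 and solving: x = (2.364 − 1)/(2.5 − 1) = 0.91.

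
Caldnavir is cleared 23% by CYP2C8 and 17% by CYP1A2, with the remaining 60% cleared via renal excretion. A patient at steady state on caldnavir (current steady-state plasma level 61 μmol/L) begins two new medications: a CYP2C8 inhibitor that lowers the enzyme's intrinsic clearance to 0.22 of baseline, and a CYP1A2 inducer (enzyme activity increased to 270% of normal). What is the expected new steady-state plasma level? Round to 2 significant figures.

55 μmol/L

CYP2C8: 0.23 × 0.22 = 0.0506
CYP1A2: 0.17 × 2.7 = 0.459
Other: 0.6 (unchanged)
CL_new/CL_old = 0.0506 + 0.459 + 0.6 = 1.1096.
New steady-state plasma level = 61 / 1.1096 = 55 μmol/L (concentration scales inversely with clearance).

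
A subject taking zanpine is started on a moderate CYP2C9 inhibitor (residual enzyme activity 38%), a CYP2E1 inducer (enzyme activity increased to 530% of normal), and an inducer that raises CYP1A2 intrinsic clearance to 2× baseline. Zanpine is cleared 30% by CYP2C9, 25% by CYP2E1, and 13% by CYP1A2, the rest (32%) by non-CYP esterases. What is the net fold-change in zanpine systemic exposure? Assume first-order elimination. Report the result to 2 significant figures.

0.50

The CYP2C9 pathway (30% of clearance) is reduced to 0.38× activity: 0.3 × 0.38 = 0.114.
The CYP2E1 pathway (25% of clearance) increases to 5.3× activity: 0.25 × 5.3 = 1.325.
The CYP1A2 pathway (13% of clearance) is boosted to 2× activity: 0.13 × 2 = 0.26.
The remaining 32% of clearance is unaffected.
New clearance relative to baseline: 0.114 + 1.325 + 0.26 + 0.32 = 2.019.
Because systemic exposure varies inversely with clearance, the combined effect is 1 / 2.019 = 0.50.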